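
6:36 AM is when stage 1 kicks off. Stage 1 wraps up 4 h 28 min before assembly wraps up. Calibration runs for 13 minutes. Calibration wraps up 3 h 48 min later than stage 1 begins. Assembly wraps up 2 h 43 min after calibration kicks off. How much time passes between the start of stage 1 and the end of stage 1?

Calibration ends at 6:36 AM + 228 min = 10:24 AM.
Calibration starts at 10:24 AM − 13 min = 10:11 AM.
Assembly ends at 10:11 AM + 163 min = 12:54 PM.
Stage 1 ends at 12:54 PM − 268 min = 8:26 AM.
From 6:36 AM to 8:26 AM is 1 h 50 min.

1 h 50 min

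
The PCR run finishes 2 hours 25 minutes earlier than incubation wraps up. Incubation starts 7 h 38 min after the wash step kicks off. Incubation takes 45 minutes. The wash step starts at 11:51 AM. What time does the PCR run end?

5:49 PM

Incubation starts at 11:51 AM + 458 min = 7:29 PM.
Incubation ends at 7:29 PM + 45 min = 8:14 PM.
The PCR run ends at 8:14 PM − 145 min = 5:49 PM.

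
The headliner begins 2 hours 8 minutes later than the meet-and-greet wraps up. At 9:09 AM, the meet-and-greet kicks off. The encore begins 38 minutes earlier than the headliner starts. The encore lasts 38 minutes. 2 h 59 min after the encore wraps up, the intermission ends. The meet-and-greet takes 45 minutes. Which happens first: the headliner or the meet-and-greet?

The meet-and-greet ends at 9:09 AM + 45 min = 9:54 AM.
The headliner starts at 9:54 AM + 128 min = 12:02 PM.
The headliner starts at 12:02 PM and the meet-and-greet starts at 9:09 AM, so the meet-and-greet is first.

the meet-and-greet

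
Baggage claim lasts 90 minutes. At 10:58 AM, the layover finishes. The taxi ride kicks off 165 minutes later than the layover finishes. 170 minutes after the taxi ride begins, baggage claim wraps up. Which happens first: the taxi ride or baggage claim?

the taxi ride

The taxi ride starts at 10:58 AM + 165 min = 1:43 PM.
Baggage claim ends at 1:43 PM + 170 min = 4:33 PM.
Baggage claim starts at 4:33 PM − 90 min = 3:03 PM.
The taxi ride starts at 1:43 PM and baggage claim starts at 3:03 PM, so the taxi ride is first.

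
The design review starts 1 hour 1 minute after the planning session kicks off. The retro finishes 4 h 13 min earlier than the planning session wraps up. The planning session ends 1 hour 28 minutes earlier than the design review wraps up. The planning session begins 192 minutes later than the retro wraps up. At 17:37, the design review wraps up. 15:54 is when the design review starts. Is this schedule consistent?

The planning session ends at 17:37 − 88 min = 16:09.
The retro ends at 16:09 − 253 min = 11:56.
The planning session starts at 11:56 + 192 min = 15:08.
The design review starts at 15:08 + 61 min = 16:09.
But the design review is also said to start at 15:54 — a 15-minute conflict.

No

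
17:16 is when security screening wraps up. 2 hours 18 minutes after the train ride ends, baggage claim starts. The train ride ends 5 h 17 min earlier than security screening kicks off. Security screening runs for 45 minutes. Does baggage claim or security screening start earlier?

Security screening starts at 17:16 − 45 min = 16:31.
The train ride ends at 16:31 − 317 min = 11:14.
Baggage claim starts at 11:14 + 138 min = 13:32.
Baggage claim starts at 13:32 and security screening starts at 16:31, so baggage claim is first.

baggage claim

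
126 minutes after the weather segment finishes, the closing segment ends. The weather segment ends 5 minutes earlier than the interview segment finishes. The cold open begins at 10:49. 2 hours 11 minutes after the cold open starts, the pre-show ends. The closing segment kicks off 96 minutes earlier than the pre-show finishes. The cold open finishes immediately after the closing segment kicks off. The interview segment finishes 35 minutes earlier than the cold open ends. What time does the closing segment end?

12:50

The pre-show ends at 10:49 + 131 min = 13:00.
The closing segment starts at 13:00 − 96 min = 11:24.
So the cold open ends at 11:24.
The interview segment ends at 11:24 − 35 min = 10:49.
The weather segment ends at 10:49 − 5 min = 10:44.
The closing segment ends at 10:44 + 126 min = 12:50.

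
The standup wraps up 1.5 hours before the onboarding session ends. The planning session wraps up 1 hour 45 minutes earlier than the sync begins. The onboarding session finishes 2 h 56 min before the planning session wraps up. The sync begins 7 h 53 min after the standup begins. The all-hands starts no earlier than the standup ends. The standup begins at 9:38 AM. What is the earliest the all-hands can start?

11:20 AM

The sync starts at 9:38 AM + 473 min = 5:31 PM.
The planning session ends at 5:31 PM − 105 min = 3:46 PM.
The onboarding session ends at 3:46 PM − 176 min = 12:50 PM.
The standup ends at 12:50 PM − 90 min = 11:20 AM.
The all-hands is bounded by the standup, so the earliest it can start is 11:20 AM.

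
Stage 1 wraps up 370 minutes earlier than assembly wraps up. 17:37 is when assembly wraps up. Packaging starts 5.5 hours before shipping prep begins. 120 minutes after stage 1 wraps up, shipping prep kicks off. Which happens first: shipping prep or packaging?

packaging

Stage 1 ends at 17:37 − 370 min = 11:27.
Shipping prep starts at 11:27 + 120 min = 13:27.
Packaging starts at 13:27 − 330 min = 07:57.
Shipping prep starts at 13:27 and packaging starts at 07:57, so packaging is first.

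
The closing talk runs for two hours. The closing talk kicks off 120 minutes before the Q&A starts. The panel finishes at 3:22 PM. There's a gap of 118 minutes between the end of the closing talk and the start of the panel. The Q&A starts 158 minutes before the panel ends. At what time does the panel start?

The Q&A starts at 3:22 PM − 158 min = 12:44 PM.
The closing talk starts at 12:44 PM − 120 min = 10:44 AM.
The closing talk ends at 10:44 AM + 120 min = 12:44 PM.
The panel starts at 12:44 PM + 118 min = 2:42 PM.

2:42 PM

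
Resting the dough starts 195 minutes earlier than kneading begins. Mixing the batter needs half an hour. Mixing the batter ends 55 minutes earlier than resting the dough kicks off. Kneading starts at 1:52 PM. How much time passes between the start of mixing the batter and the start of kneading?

Resting the dough starts at 1:52 PM − 195 min = 10:37 AM.
Mixing the batter ends at 10:37 AM − 55 min = 9:42 AM.
Mixing the batter starts at 9:42 AM − 30 min = 9:12 AM.
From 9:12 AM to 1:52 PM is 280 minutes.

280 minutes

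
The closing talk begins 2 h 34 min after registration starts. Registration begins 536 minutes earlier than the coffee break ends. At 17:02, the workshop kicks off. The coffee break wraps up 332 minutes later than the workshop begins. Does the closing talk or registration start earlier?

registration

The coffee break ends at 17:02 + 332 min = 22:34.
Registration starts at 22:34 − 536 min = 13:38.
The closing talk starts at 13:38 + 154 min = 16:12.
The closing talk starts at 16:12 and registration starts at 13:38, so registration is first.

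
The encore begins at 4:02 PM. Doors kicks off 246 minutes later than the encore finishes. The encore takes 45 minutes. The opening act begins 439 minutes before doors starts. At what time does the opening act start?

The encore ends at 4:02 PM + 45 min = 4:47 PM.
Doors starts at 4:47 PM + 246 min = 8:53 PM.
The opening act starts at 8:53 PM − 439 min = 1:34 PM.

1:34 PM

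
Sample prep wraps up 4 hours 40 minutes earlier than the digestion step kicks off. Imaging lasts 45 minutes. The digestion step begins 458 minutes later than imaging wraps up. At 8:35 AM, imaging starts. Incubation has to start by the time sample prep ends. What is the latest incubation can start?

12:18 PM

Imaging ends at 8:35 AM + 45 min = 9:20 AM.
The digestion step starts at 9:20 AM + 458 min = 4:58 PM.
Sample prep ends at 4:58 PM − 280 min = 12:18 PM.
Incubation is bounded by sample prep, so the latest it can start is 12:18 PM.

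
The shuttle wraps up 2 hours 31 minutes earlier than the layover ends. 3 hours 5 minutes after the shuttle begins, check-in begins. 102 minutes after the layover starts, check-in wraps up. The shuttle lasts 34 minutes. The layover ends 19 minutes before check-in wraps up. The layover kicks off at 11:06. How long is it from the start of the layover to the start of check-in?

Check-in ends at 11:06 + 102 min = 12:48.
The layover ends at 12:48 − 19 min = 12:29.
The shuttle ends at 12:29 − 151 min = 09:58.
The shuttle starts at 09:58 − 34 min = 09:24.
Check-in starts at 09:24 + 185 min = 12:29.
From 11:06 to 12:29 is 1 h 23 min.

1 h 23 min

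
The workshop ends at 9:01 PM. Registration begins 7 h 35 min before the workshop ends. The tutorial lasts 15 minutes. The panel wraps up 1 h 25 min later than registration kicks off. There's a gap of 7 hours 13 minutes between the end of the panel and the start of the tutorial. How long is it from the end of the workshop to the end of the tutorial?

Registration starts at 9:01 PM − 455 min = 1:26 PM.
The panel ends at 1:26 PM + 85 min = 2:51 PM.
The tutorial starts at 2:51 PM + 433 min = 10:04 PM.
The tutorial ends at 10:04 PM + 15 min = 10:19 PM.
From 9:01 PM to 10:19 PM is 78 minutes.

78 minutes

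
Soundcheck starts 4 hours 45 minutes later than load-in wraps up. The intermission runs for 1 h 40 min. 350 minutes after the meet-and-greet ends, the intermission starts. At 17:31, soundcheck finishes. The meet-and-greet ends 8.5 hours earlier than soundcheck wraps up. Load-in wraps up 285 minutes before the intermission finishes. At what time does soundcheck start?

The meet-and-greet ends at 17:31 − 510 min = 09:01.
The intermission starts at 09:01 + 350 min = 14:51.
The intermission ends at 14:51 + 100 min = 16:31.
Load-in ends at 16:31 − 285 min = 11:46.
Soundcheck starts at 11:46 + 285 min = 16:31.

16:31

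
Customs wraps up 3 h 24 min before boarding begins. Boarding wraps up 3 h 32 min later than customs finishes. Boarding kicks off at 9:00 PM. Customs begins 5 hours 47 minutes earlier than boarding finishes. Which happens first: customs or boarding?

customs

Customs ends at 9:00 PM − 204 min = 5:36 PM.
Boarding ends at 5:36 PM + 212 min = 9:08 PM.
Customs starts at 9:08 PM − 347 min = 3:21 PM.
Customs starts at 3:21 PM and boarding starts at 9:00 PM, so customs is first.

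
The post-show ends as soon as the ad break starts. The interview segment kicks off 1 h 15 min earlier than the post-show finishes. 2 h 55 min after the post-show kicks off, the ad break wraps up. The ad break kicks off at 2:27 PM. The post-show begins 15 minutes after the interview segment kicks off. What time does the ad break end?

The post-show ends at 2:27 PM.
The interview segment starts at 2:27 PM − 75 min = 1:12 PM.
The post-show starts at 1:12 PM + 15 min = 1:27 PM.
The ad break ends at 1:27 PM + 175 min = 4:22 PM.

4:22 PM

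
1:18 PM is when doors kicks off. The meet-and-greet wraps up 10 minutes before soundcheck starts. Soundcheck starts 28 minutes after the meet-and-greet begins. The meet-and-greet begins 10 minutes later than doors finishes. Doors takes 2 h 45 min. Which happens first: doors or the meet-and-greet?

Doors ends at 1:18 PM + 165 min = 4:03 PM.
The meet-and-greet starts at 4:03 PM + 10 min = 4:13 PM.
Doors starts at 1:18 PM and the meet-and-greet starts at 4:13 PM, so doors is first.

doors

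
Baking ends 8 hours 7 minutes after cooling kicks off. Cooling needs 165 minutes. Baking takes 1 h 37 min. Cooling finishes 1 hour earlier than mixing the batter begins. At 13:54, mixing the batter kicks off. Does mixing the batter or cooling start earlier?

cooling

Cooling ends at 13:54 − 60 min = 12:54.
Cooling starts at 12:54 − 165 min = 10:09.
Mixing the batter starts at 13:54 and cooling starts at 10:09, so cooling is first.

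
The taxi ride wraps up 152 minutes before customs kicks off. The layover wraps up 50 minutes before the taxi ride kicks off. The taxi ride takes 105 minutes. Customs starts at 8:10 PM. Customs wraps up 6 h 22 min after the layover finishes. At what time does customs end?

9:25 PM

The taxi ride ends at 8:10 PM − 152 min = 5:38 PM.
The taxi ride starts at 5:38 PM − 105 min = 3:53 PM.
The layover ends at 3:53 PM − 50 min = 3:03 PM.
Customs ends at 3:03 PM + 382 min = 9:25 PM.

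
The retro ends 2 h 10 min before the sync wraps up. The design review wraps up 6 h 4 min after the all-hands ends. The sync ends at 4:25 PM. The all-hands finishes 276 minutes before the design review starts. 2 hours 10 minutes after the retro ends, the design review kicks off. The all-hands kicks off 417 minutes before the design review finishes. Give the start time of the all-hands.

The retro ends at 4:25 PM − 130 min = 2:15 PM.
The design review starts at 2:15 PM + 130 min = 4:25 PM.
The all-hands ends at 4:25 PM − 276 min = 11:49 AM.
The design review ends at 11:49 AM + 364 min = 5:53 PM.
The all-hands starts at 5:53 PM − 417 min = 10:56 AM.

10:56 AM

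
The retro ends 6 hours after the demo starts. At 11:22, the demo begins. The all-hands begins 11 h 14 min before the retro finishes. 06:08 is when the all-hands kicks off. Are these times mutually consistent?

The retro ends at 11:22 + 360 min = 17:22.
The all-hands starts at 17:22 − 674 min = 06:08.
That matches the stated 06:08, so the schedule is consistent.

Yes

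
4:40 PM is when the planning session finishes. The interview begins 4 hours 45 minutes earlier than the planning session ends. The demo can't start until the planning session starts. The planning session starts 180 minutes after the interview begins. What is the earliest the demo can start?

The interview starts at 4:40 PM − 285 min = 11:55 AM.
The planning session starts at 11:55 AM + 180 min = 2:55 PM.
The demo is bounded by the planning session, so the earliest it can start is 2:55 PM.

2:55 PM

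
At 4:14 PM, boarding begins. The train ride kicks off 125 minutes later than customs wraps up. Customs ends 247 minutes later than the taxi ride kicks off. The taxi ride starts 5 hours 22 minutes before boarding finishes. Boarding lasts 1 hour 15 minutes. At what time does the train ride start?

6:19 PM

Boarding ends at 4:14 PM + 75 min = 5:29 PM.
The taxi ride starts at 5:29 PM − 322 min = 12:07 PM.
Customs ends at 12:07 PM + 247 min = 4:14 PM.
The train ride starts at 4:14 PM + 125 min = 6:19 PM.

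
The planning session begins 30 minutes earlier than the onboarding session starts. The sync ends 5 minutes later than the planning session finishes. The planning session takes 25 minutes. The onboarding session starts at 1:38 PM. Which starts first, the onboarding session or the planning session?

the planning session

The planning session starts at 1:38 PM − 30 min = 1:08 PM.
The onboarding session starts at 1:38 PM and the planning session starts at 1:08 PM, so the planning session is first.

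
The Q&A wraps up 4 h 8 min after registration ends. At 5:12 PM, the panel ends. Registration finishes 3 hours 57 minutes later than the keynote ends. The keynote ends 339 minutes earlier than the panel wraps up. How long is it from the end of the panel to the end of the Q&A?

The keynote ends at 5:12 PM − 339 min = 11:33 AM.
Registration ends at 11:33 AM + 237 min = 3:30 PM.
The Q&A ends at 3:30 PM + 248 min = 7:38 PM.
From 5:12 PM to 7:38 PM is 2 h 26 min.

2 h 26 min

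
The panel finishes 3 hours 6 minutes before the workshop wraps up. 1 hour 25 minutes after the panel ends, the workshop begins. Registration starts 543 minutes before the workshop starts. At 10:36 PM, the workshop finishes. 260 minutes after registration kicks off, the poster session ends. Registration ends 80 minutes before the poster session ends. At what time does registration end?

The panel ends at 10:36 PM − 186 min = 7:30 PM.
The workshop starts at 7:30 PM + 85 min = 8:55 PM.
Registration starts at 8:55 PM − 543 min = 11:52 AM.
The poster session ends at 11:52 AM + 260 min = 4:12 PM.
Registration ends at 4:12 PM − 80 min = 2:52 PM.

2:52 PM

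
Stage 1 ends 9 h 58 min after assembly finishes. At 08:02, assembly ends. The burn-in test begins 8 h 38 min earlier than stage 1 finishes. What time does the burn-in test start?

09:22

Stage 1 ends at 08:02 + 598 min = 18:00.
The burn-in test starts at 18:00 − 518 min = 09:22.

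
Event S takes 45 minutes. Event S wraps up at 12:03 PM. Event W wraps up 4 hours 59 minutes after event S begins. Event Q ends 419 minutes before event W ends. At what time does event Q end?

Event S starts at 12:03 PM − 45 min = 11:18 AM.
Event W ends at 11:18 AM + 299 min = 4:17 PM.
Event Q ends at 4:17 PM − 419 min = 9:18 AM.

9:18 AM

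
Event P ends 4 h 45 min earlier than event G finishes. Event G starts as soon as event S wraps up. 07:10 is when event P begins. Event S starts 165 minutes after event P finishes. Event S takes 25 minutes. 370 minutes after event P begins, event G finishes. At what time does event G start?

11:45

Event G ends at 07:10 + 370 min = 13:20.
Event P ends at 13:20 − 285 min = 08:35.
Event S starts at 08:35 + 165 min = 11:20.
Event S ends at 11:20 + 25 min = 11:45.
So event G starts at 11:45.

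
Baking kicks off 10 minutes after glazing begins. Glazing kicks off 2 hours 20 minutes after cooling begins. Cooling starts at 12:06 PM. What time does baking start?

Glazing starts at 12:06 PM + 140 min = 2:26 PM.
Baking starts at 2:26 PM + 10 min = 2:36 PM.

2:36 PM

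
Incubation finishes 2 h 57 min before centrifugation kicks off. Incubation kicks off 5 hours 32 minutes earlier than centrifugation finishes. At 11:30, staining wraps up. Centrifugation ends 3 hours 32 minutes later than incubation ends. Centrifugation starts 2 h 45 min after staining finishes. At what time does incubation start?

Centrifugation starts at 11:30 + 165 min = 14:15.
Incubation ends at 14:15 − 177 min = 11:18.
Centrifugation ends at 11:18 + 212 min = 14:50.
Incubation starts at 14:50 − 332 min = 09:18.

09:18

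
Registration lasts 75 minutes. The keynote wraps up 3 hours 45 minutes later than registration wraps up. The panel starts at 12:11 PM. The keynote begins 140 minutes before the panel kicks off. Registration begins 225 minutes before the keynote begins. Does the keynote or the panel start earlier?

The keynote starts at 12:11 PM − 140 min = 9:51 AM.
The keynote starts at 9:51 AM and the panel starts at 12:11 PM, so the keynote is first.

the keynote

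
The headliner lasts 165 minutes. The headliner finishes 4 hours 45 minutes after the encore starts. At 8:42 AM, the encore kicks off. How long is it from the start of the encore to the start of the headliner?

120 minutes

The headliner ends at 8:42 AM + 285 min = 1:27 PM.
The headliner starts at 1:27 PM − 165 min = 10:42 AM.
From 8:42 AM to 10:42 AM is 120 minutes.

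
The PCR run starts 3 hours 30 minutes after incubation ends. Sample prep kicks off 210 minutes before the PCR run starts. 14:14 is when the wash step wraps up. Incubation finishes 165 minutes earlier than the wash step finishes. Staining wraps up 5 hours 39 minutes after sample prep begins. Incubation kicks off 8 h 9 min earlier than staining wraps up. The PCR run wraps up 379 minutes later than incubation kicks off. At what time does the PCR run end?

Incubation ends at 14:14 − 165 min = 11:29.
The PCR run starts at 11:29 + 210 min = 14:59.
Sample prep starts at 14:59 − 210 min = 11:29.
Staining ends at 11:29 + 339 min = 17:08.
Incubation starts at 17:08 − 489 min = 08:59.
The PCR run ends at 08:59 + 379 min = 15:18.

15:18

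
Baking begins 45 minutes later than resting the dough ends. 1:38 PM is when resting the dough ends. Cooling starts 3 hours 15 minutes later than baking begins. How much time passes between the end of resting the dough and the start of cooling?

Baking starts at 1:38 PM + 45 min = 2:23 PM.
Cooling starts at 2:23 PM + 195 min = 5:38 PM.
From 1:38 PM to 5:38 PM is 4 hours.

4 hours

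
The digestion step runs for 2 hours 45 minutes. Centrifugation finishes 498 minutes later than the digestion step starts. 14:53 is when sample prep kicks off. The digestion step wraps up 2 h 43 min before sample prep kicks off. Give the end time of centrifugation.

17:43

The digestion step ends at 14:53 − 163 min = 12:10.
The digestion step starts at 12:10 − 165 min = 09:25.
Centrifugation ends at 09:25 + 498 min = 17:43.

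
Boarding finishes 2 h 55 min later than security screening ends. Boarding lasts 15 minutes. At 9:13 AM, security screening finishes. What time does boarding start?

Boarding ends at 9:13 AM + 175 min = 12:08 PM.
Boarding starts at 12:08 PM − 15 min = 11:53 AM.

11:53 AM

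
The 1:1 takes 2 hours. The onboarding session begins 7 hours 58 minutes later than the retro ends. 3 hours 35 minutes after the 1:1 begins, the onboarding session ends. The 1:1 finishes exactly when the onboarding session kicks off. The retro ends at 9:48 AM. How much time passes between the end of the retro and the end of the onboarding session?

The onboarding session starts at 9:48 AM + 478 min = 5:46 PM.
So the 1:1 ends at 5:46 PM.
The 1:1 starts at 5:46 PM − 120 min = 3:46 PM.
The onboarding session ends at 3:46 PM + 215 min = 7:21 PM.
From 9:48 AM to 7:21 PM is 573 minutes.

573 minutes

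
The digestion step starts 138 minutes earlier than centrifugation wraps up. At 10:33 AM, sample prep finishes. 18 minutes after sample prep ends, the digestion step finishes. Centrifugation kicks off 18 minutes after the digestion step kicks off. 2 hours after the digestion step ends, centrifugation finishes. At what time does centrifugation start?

10:51 AM

The digestion step ends at 10:33 AM + 18 min = 10:51 AM.
Centrifugation ends at 10:51 AM + 120 min = 12:51 PM.
The digestion step starts at 12:51 PM − 138 min = 10:33 AM.
Centrifugation starts at 10:33 AM + 18 min = 10:51 AM.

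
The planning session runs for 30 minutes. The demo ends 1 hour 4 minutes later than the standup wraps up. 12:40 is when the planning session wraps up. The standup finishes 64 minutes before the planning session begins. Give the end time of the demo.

The planning session starts at 12:40 − 30 min = 12:10.
The standup ends at 12:10 − 64 min = 11:06.
The demo ends at 11:06 + 64 min = 12:10.

12:10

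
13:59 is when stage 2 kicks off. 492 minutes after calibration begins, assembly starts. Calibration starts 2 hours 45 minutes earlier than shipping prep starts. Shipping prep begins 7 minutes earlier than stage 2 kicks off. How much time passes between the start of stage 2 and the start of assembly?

Shipping prep starts at 13:59 − 7 min = 13:52.
Calibration starts at 13:52 − 165 min = 11:07.
Assembly starts at 11:07 + 492 min = 19:19.
From 13:59 to 19:19 is 5 h 20 min.

5 h 20 min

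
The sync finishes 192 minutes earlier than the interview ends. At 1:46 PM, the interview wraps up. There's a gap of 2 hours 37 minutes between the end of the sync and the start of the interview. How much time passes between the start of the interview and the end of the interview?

35 minutes

The sync ends at 1:46 PM − 192 min = 10:34 AM.
The interview starts at 10:34 AM + 157 min = 1:11 PM.
From 1:11 PM to 1:46 PM is 35 minutes.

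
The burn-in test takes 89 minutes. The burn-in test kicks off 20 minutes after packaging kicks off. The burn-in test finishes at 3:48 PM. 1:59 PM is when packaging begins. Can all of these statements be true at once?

Yes

The burn-in test starts at 1:59 PM + 20 min = 2:19 PM.
The burn-in test ends at 2:19 PM + 89 min = 3:48 PM.
That matches the stated 3:48 PM, so the schedule is consistent.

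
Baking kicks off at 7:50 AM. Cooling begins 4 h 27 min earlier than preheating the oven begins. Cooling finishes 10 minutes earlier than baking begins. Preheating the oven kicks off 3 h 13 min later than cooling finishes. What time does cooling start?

Cooling ends at 7:50 AM − 10 min = 7:40 AM.
Preheating the oven starts at 7:40 AM + 193 min = 10:53 AM.
Cooling starts at 10:53 AM − 267 min = 6:26 AM.

6:26 AM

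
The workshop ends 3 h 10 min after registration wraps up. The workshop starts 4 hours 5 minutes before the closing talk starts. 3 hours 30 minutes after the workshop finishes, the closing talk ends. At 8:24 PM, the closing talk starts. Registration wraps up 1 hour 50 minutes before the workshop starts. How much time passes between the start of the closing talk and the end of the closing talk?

45 minutes

The workshop starts at 8:24 PM − 245 min = 4:19 PM.
Registration ends at 4:19 PM − 110 min = 2:29 PM.
The workshop ends at 2:29 PM + 190 min = 5:39 PM.
The closing talk ends at 5:39 PM + 210 min = 9:09 PM.
From 8:24 PM to 9:09 PM is 45 minutes.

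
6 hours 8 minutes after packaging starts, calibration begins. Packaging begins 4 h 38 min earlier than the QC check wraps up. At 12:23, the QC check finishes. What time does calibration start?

13:53

Packaging starts at 12:23 − 278 min = 07:45.
Calibration starts at 07:45 + 368 min = 13:53.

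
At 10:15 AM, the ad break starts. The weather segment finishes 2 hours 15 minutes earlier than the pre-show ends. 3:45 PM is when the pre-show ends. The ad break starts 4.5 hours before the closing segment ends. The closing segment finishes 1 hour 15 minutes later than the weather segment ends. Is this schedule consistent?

Yes

The weather segment ends at 3:45 PM − 135 min = 1:30 PM.
The closing segment ends at 1:30 PM + 75 min = 2:45 PM.
The ad break starts at 2:45 PM − 270 min = 10:15 AM.
That matches the stated 10:15 AM, so the schedule is consistent.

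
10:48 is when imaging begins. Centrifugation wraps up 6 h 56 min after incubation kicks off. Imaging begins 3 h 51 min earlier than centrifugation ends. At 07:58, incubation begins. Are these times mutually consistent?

No

Centrifugation ends at 07:58 + 416 min = 14:54.
Imaging starts at 14:54 − 231 min = 11:03.
But imaging is also said to start at 10:48 — a 15-minute conflict.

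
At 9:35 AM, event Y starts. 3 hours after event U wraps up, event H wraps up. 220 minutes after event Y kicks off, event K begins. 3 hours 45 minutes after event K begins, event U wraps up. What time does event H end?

Event K starts at 9:35 AM + 220 min = 1:15 PM.
Event U ends at 1:15 PM + 225 min = 5:00 PM.
Event H ends at 5:00 PM + 180 min = 8:00 PM.

8:00 PM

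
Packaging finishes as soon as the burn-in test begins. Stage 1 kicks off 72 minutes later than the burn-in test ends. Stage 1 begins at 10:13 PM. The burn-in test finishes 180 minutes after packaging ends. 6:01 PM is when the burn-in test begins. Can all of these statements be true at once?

Yes

Packaging ends at 6:01 PM.
The burn-in test ends at 6:01 PM + 180 min = 9:01 PM.
Stage 1 starts at 9:01 PM + 72 min = 10:13 PM.
That matches the stated 10:13 PM, so the schedule is consistent.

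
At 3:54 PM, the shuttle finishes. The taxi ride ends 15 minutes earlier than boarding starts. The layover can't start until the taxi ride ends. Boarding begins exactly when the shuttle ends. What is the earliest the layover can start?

Boarding starts at 3:54 PM.
The taxi ride ends at 3:54 PM − 15 min = 3:39 PM.
The layover is bounded by the taxi ride, so the earliest it can start is 3:39 PM.

3:39 PM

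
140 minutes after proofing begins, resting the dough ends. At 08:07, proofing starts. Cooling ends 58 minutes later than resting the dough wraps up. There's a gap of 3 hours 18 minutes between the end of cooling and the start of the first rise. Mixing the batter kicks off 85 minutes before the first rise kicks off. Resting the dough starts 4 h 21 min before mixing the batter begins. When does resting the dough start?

08:57

Resting the dough ends at 08:07 + 140 min = 10:27.
Cooling ends at 10:27 + 58 min = 11:25.
The first rise starts at 11:25 + 198 min = 14:43.
Mixing the batter starts at 14:43 − 85 min = 13:18.
Resting the dough starts at 13:18 − 261 min = 08:57.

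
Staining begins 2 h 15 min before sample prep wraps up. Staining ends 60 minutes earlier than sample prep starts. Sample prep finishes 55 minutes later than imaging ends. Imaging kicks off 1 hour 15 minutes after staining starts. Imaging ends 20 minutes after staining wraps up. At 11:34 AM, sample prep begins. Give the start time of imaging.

Staining ends at 11:34 AM − 60 min = 10:34 AM.
Imaging ends at 10:34 AM + 20 min = 10:54 AM.
Sample prep ends at 10:54 AM + 55 min = 11:49 AM.
Staining starts at 11:49 AM − 135 min = 9:34 AM.
Imaging starts at 9:34 AM + 75 min = 10:49 AM.

10:49 AM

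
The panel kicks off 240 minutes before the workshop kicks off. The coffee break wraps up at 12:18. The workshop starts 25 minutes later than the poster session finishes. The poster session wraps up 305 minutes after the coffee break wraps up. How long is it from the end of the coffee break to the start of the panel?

1 h 30 min

The poster session ends at 12:18 + 305 min = 17:23.
The workshop starts at 17:23 + 25 min = 17:48.
The panel starts at 17:48 − 240 min = 13:48.
From 12:18 to 13:48 is 1 h 30 min.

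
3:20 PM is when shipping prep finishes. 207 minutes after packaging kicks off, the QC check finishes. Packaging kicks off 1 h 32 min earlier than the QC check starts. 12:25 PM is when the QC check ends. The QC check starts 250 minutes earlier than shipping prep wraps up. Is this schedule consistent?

The QC check starts at 3:20 PM − 250 min = 11:10 AM.
Packaging starts at 11:10 AM − 92 min = 9:38 AM.
The QC check ends at 9:38 AM + 207 min = 1:05 PM.
But the QC check is also said to end at 12:25 PM — a 40-minute conflict.

No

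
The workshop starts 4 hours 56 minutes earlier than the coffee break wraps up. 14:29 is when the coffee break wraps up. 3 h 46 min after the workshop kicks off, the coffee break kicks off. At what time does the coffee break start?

The workshop starts at 14:29 − 296 min = 09:33.
The coffee break starts at 09:33 + 226 min = 13:19.

13:19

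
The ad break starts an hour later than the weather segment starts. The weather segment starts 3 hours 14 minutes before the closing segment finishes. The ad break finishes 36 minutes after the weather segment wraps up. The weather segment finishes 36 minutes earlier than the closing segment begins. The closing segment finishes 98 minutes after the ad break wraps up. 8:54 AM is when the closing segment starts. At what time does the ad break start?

8:18 AM

The weather segment ends at 8:54 AM − 36 min = 8:18 AM.
The ad break ends at 8:18 AM + 36 min = 8:54 AM.
The closing segment ends at 8:54 AM + 98 min = 10:32 AM.
The weather segment starts at 10:32 AM − 194 min = 7:18 AM.
The ad break starts at 7:18 AM + 60 min = 8:18 AM.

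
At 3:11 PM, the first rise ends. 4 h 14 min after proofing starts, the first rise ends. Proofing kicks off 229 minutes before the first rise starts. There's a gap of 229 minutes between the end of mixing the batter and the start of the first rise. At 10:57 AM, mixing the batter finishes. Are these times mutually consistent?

Yes

The first rise starts at 10:57 AM + 229 min = 2:46 PM.
Proofing starts at 2:46 PM − 229 min = 10:57 AM.
The first rise ends at 10:57 AM + 254 min = 3:11 PM.
That matches the stated 3:11 PM, so the schedule is consistent.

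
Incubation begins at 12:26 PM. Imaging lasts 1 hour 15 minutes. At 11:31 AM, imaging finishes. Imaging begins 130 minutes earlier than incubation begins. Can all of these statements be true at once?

Imaging starts at 12:26 PM − 130 min = 10:16 AM.
Imaging ends at 10:16 AM + 75 min = 11:31 AM.
That matches the stated 11:31 AM, so the schedule is consistent.

Yes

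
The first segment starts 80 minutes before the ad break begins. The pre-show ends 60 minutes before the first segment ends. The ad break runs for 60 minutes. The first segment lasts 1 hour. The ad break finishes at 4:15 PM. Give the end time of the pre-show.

The ad break starts at 4:15 PM − 60 min = 3:15 PM.
The first segment starts at 3:15 PM − 80 min = 1:55 PM.
The first segment ends at 1:55 PM + 60 min = 2:55 PM.
The pre-show ends at 2:55 PM − 60 min = 1:55 PM.

1:55 PM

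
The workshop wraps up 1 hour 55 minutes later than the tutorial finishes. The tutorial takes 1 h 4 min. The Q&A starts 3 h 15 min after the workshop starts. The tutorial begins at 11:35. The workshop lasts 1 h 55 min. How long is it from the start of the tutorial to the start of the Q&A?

The tutorial ends at 11:35 + 64 min = 12:39.
The workshop ends at 12:39 + 115 min = 14:34.
The workshop starts at 14:34 − 115 min = 12:39.
The Q&A starts at 12:39 + 195 min = 15:54.
From 11:35 to 15:54 is 4 hours 19 minutes.

4 hours 19 minutes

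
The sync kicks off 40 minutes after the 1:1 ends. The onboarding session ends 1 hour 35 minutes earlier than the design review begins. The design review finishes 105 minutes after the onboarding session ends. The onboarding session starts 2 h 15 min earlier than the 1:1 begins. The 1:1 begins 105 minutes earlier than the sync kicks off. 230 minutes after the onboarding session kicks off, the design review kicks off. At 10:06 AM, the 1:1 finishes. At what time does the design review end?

The sync starts at 10:06 AM + 40 min = 10:46 AM.
The 1:1 starts at 10:46 AM − 105 min = 9:01 AM.
The onboarding session starts at 9:01 AM − 135 min = 6:46 AM.
The design review starts at 6:46 AM + 230 min = 10:36 AM.
The onboarding session ends at 10:36 AM − 95 min = 9:01 AM.
The design review ends at 9:01 AM + 105 min = 10:46 AM.

10:46 AM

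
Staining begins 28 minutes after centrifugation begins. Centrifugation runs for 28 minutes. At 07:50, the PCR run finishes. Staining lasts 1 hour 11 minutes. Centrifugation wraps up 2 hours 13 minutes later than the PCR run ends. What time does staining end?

11:14

Centrifugation ends at 07:50 + 133 min = 10:03.
Centrifugation starts at 10:03 − 28 min = 09:35.
Staining starts at 09:35 + 28 min = 10:03.
Staining ends at 10:03 + 71 min = 11:14.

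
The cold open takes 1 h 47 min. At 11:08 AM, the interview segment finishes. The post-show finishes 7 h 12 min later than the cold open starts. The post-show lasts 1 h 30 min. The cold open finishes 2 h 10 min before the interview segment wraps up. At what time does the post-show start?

12:53 PM

The cold open ends at 11:08 AM − 130 min = 8:58 AM.
The cold open starts at 8:58 AM − 107 min = 7:11 AM.
The post-show ends at 7:11 AM + 432 min = 2:23 PM.
The post-show starts at 2:23 PM − 90 min = 12:53 PM.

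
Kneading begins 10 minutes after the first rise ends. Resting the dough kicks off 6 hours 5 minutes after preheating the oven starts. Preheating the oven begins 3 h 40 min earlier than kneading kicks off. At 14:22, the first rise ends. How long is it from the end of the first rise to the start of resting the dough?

2 h 35 min

Kneading starts at 14:22 + 10 min = 14:32.
Preheating the oven starts at 14:32 − 220 min = 10:52.
Resting the dough starts at 10:52 + 365 min = 16:57.
From 14:22 to 16:57 is 2 h 35 min.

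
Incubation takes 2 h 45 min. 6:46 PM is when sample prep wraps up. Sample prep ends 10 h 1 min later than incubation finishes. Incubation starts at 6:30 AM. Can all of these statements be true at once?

No

Incubation ends at 6:30 AM + 165 min = 9:15 AM.
Sample prep ends at 9:15 AM + 601 min = 7:16 PM.
But sample prep is also said to end at 6:46 PM — a 30-minute conflict.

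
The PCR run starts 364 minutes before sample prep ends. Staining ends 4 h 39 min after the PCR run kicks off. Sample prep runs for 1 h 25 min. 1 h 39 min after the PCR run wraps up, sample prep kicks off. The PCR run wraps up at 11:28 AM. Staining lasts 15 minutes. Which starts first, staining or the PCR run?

the PCR run

Sample prep starts at 11:28 AM + 99 min = 1:07 PM.
Sample prep ends at 1:07 PM + 85 min = 2:32 PM.
The PCR run starts at 2:32 PM − 364 min = 8:28 AM.
Staining ends at 8:28 AM + 279 min = 1:07 PM.
Staining starts at 1:07 PM − 15 min = 12:52 PM.
Staining starts at 12:52 PM and the PCR run starts at 8:28 AM, so the PCR run is first.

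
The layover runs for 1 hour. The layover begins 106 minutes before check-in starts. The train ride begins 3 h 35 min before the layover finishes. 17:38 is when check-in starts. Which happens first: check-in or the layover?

the layover

The layover starts at 17:38 − 106 min = 15:52.
Check-in starts at 17:38 and the layover starts at 15:52, so the layover is first.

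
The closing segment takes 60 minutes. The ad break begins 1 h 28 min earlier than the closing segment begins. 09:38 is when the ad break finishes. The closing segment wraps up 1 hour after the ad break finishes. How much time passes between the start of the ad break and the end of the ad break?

The closing segment ends at 09:38 + 60 min = 10:38.
The closing segment starts at 10:38 − 60 min = 09:38.
The ad break starts at 09:38 − 88 min = 08:10.
From 08:10 to 09:38 is 1 hour 28 minutes.

1 hour 28 minutes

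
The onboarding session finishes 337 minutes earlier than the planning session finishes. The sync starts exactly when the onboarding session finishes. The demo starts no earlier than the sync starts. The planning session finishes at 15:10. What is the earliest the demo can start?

The onboarding session ends at 15:10 − 337 min = 09:33.
So the sync starts at 09:33.
The demo is bounded by the sync, so the earliest it can start is 09:33.

09:33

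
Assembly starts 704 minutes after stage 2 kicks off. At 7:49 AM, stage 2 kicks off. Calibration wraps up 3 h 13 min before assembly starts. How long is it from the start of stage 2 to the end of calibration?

8 hours 31 minutes

Assembly starts at 7:49 AM + 704 min = 7:33 PM.
Calibration ends at 7:33 PM − 193 min = 4:20 PM.
From 7:49 AM to 4:20 PM is 8 hours 31 minutes.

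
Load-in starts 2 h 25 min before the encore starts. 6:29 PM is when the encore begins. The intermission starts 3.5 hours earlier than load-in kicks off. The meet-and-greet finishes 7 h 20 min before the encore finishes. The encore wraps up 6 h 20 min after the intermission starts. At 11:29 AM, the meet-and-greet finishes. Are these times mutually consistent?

No

Load-in starts at 6:29 PM − 145 min = 4:04 PM.
The intermission starts at 4:04 PM − 210 min = 12:34 PM.
The encore ends at 12:34 PM + 380 min = 6:54 PM.
The meet-and-greet ends at 6:54 PM − 440 min = 11:34 AM.
But the meet-and-greet is also said to end at 11:29 AM — a 5-minute conflict.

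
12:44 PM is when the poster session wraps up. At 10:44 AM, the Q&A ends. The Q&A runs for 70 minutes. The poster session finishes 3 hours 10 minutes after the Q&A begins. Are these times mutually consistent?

The Q&A starts at 10:44 AM − 70 min = 9:34 AM.
The poster session ends at 9:34 AM + 190 min = 12:44 PM.
That matches the stated 12:44 PM, so the schedule is consistent.

Yes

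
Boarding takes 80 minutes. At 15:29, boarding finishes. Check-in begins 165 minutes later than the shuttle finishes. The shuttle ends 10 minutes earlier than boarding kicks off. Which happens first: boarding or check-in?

boarding

Boarding starts at 15:29 − 80 min = 14:09.
The shuttle ends at 14:09 − 10 min = 13:59.
Check-in starts at 13:59 + 165 min = 16:44.
Boarding starts at 14:09 and check-in starts at 16:44, so boarding is first.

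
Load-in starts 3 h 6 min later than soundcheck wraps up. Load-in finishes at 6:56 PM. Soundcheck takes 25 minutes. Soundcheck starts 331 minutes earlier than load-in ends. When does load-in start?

Soundcheck starts at 6:56 PM − 331 min = 1:25 PM.
Soundcheck ends at 1:25 PM + 25 min = 1:50 PM.
Load-in starts at 1:50 PM + 186 min = 4:56 PM.

4:56 PM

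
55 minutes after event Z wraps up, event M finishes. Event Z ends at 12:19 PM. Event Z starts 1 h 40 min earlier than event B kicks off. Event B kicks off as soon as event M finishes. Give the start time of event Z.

Event M ends at 12:19 PM + 55 min = 1:14 PM.
So event B starts at 1:14 PM.
Event Z starts at 1:14 PM − 100 min = 11:34 AM.

11:34 AM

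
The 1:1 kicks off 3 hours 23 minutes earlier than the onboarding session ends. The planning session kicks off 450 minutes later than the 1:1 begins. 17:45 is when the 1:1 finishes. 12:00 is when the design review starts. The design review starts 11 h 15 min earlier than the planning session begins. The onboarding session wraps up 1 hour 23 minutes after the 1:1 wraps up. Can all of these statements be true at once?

Yes

The onboarding session ends at 17:45 + 83 min = 19:08.
The 1:1 starts at 19:08 − 203 min = 15:45.
The planning session starts at 15:45 + 450 min = 23:15.
The design review starts at 23:15 − 675 min = 12:00.
That matches the stated 12:00, so the schedule is consistent.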